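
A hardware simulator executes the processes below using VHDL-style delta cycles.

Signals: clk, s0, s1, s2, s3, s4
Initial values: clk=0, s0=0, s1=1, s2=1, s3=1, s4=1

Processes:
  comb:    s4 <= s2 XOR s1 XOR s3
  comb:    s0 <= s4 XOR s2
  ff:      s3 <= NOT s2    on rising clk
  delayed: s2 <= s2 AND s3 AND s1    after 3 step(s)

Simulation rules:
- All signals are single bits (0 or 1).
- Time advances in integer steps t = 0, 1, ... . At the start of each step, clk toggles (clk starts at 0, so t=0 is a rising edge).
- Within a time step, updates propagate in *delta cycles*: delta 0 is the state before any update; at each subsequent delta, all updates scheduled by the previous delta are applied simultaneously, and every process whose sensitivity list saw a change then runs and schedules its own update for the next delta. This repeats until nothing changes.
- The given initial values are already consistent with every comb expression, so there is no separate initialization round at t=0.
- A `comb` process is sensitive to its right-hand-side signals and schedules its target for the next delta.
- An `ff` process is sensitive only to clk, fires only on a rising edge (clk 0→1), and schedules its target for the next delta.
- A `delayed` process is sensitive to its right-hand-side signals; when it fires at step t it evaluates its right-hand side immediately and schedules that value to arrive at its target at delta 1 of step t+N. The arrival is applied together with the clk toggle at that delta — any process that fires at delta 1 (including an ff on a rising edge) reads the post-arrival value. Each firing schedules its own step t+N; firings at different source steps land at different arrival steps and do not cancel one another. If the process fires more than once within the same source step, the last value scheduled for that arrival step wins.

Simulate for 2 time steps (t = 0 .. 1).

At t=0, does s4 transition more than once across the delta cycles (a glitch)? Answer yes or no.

t0.Δ0 s2=1 s1=1 s0=0 s3=1 s4=1 clk=0
t0.Δ1 s2=1 s1=1 s0=0 s3=1 s4=1 clk=1
t0.Δ2 s2=1 s1=1 s0=0 s3=0 s4=1 clk=1
t0.Δ3 s2=1 s1=1 s0=0 s3=0 s4=0 clk=1
t0.Δ4 s2=1 s1=1 s0=1 s3=0 s4=0 clk=1
t1.Δ0 s2=1 s1=1 s0=1 s3=0 s4=0 clk=1
t1.Δ1 s2=1 s1=1 s0=1 s3=0 s4=0 clk=0

no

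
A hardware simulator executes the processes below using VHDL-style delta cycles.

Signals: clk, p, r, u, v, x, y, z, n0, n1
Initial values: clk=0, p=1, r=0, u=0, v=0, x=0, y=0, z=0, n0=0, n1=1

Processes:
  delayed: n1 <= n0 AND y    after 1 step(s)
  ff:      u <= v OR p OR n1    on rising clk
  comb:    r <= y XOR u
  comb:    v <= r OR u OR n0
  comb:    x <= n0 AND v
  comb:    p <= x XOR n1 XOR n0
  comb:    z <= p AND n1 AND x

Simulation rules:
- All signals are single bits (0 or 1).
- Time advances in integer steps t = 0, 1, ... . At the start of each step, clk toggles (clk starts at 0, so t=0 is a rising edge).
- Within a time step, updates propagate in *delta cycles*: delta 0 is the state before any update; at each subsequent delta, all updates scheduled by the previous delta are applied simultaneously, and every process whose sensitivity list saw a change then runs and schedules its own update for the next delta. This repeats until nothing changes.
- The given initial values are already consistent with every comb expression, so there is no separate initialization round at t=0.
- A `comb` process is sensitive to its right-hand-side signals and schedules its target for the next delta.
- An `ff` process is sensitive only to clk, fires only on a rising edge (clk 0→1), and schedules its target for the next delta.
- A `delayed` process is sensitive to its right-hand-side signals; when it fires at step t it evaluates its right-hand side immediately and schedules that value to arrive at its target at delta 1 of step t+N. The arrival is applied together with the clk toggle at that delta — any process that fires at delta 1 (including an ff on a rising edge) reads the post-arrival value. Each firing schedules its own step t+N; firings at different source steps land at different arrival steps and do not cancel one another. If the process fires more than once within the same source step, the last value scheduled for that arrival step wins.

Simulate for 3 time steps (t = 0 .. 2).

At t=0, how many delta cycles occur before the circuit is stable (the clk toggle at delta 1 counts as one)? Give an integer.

3

[bits: r,z,u,v,clk,n1,p,x,n0,y]
t=0: Δ0=0000011000 Δ1=0000111000 Δ2=0010111000 Δ3=1011111000 | 3Δ
t=1: Δ0=1011111000 Δ1=1011011000 | 1Δ
t=2: Δ0=1011011000 Δ1=1011111000 | 1Δ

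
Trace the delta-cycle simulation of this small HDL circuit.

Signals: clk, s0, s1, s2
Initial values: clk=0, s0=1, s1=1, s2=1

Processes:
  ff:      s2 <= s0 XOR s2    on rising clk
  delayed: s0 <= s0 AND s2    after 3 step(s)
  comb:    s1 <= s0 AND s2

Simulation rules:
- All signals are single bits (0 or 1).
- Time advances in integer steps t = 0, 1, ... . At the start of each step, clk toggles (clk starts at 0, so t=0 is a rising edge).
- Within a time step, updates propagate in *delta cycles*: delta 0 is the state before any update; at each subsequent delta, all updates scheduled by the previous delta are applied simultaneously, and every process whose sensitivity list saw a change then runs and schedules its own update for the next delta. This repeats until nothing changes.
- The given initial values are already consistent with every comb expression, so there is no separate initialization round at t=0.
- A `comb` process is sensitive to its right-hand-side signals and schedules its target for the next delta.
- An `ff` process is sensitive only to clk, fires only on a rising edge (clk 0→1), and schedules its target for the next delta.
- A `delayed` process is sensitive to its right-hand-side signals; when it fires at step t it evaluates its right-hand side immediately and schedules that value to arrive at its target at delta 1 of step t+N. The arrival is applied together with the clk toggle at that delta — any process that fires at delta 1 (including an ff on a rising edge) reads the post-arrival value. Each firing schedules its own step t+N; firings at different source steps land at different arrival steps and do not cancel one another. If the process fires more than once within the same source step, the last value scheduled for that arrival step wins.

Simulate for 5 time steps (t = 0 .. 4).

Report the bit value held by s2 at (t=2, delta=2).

1

t=0 Δ0: s2=1 clk=0 s1=1 s0=1
  Δ1: clk:0→1
  Δ2: s2:1→0
  Δ3: s1:1→0
  (3Δ to stable)
t=1 Δ0: s2=0 clk=1 s1=0 s0=1
  Δ1: clk:1→0
  (1Δ to stable)
t=2 Δ0: s2=0 clk=0 s1=0 s0=1
  Δ1: clk:0→1
  Δ2: s2:0→1
  Δ3: s1:0→1
  (3Δ to stable)
t=3 Δ0: s2=1 clk=1 s1=1 s0=1
  Δ1: clk:1→0, s0:1→0
  Δ2: s1:1→0
  (2Δ to stable)
t=4 Δ0: s2=1 clk=0 s1=0 s0=0
  Δ1: clk:0→1
  (1Δ to stable)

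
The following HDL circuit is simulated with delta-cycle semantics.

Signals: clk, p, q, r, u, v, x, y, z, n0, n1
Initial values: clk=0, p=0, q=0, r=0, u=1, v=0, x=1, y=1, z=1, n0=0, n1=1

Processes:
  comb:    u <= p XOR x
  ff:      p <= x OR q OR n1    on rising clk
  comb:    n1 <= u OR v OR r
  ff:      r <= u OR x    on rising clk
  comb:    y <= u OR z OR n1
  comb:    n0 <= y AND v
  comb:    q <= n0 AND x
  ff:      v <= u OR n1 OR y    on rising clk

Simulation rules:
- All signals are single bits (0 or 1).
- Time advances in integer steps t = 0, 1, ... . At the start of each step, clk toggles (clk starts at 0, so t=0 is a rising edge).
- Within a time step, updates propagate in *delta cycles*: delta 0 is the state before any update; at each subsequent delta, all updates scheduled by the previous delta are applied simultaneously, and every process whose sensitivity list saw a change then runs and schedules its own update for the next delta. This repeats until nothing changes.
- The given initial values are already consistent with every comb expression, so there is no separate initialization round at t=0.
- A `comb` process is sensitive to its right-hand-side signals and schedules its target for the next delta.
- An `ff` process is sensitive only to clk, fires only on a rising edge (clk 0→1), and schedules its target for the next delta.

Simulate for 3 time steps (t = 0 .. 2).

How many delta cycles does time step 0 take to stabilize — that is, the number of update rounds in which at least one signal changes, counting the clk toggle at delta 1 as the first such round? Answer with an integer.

4

t0.Δ0 z=1 clk=0 u=1 r=0 n0=0 v=0 x=1 p=0 y=1 q=0 n1=1
t0.Δ1 z=1 clk=1 u=1 r=0 n0=0 v=0 x=1 p=0 y=1 q=0 n1=1
t0.Δ2 z=1 clk=1 u=1 r=1 n0=0 v=1 x=1 p=1 y=1 q=0 n1=1
t0.Δ3 z=1 clk=1 u=0 r=1 n0=1 v=1 x=1 p=1 y=1 q=0 n1=1
t0.Δ4 z=1 clk=1 u=0 r=1 n0=1 v=1 x=1 p=1 y=1 q=1 n1=1
t1.Δ0 z=1 clk=1 u=0 r=1 n0=1 v=1 x=1 p=1 y=1 q=1 n1=1
t1.Δ1 z=1 clk=0 u=0 r=1 n0=1 v=1 x=1 p=1 y=1 q=1 n1=1
t2.Δ0 z=1 clk=0 u=0 r=1 n0=1 v=1 x=1 p=1 y=1 q=1 n1=1
t2.Δ1 z=1 clk=1 u=0 r=1 n0=1 v=1 x=1 p=1 y=1 q=1 n1=1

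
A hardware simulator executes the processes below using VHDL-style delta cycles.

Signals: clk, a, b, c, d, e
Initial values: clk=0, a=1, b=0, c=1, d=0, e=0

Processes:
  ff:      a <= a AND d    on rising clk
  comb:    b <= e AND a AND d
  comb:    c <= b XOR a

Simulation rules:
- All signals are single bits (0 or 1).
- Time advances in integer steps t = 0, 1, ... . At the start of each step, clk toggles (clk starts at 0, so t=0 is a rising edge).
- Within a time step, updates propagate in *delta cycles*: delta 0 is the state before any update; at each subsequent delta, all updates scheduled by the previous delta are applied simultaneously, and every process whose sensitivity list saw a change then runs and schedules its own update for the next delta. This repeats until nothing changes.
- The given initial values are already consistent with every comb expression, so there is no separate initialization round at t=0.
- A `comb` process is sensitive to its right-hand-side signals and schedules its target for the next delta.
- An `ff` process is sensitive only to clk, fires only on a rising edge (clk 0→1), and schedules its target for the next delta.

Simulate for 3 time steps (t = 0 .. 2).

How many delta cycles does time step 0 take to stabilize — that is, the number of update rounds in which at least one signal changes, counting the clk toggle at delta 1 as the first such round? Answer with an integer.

3

[bits: c,b,clk,d,e,a]
t=0: Δ0=100001 Δ1=101001 Δ2=101000 Δ3=001000 | 3Δ
t=1: Δ0=001000 Δ1=000000 | 1Δ
t=2: Δ0=000000 Δ1=001000 | 1Δ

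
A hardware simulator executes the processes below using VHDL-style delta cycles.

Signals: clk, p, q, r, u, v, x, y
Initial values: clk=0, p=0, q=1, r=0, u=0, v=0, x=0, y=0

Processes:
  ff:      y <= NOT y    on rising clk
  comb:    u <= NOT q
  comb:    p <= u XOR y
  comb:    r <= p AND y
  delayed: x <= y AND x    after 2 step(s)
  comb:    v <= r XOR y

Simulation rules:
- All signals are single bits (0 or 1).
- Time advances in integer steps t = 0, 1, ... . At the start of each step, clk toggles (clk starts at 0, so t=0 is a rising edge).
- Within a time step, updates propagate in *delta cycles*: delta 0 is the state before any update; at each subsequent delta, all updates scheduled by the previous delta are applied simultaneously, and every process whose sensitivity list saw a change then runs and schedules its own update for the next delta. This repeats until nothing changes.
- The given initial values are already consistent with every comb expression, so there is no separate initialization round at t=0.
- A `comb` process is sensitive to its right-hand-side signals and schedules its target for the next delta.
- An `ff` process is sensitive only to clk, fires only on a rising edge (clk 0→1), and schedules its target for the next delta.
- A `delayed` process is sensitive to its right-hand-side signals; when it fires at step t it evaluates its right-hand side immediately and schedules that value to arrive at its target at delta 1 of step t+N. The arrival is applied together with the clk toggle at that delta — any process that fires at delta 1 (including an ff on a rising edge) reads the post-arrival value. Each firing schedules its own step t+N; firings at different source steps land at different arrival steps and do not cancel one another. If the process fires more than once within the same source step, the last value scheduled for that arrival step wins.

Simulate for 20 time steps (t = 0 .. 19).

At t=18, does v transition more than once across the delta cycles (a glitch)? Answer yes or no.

[bits: v,clk,x,u,r,p,y,q]
t=0: Δ0=00000001 Δ1=01000001 Δ2=01000011 Δ3=11000111 Δ4=11001111 Δ5=01001111 | 5Δ
t=1: Δ0=01001111 Δ1=00001111 | 1Δ
t=2: Δ0=00001111 Δ1=01001111 Δ2=01001101 Δ3=11000001 Δ4=01000001 | 4Δ
t=3: Δ0=01000001 Δ1=00000001 | 1Δ
t=4: Δ0=00000001 Δ1=01000001 Δ2=01000011 Δ3=11000111 Δ4=11001111 Δ5=01001111 | 5Δ
t=5: Δ0=01001111 Δ1=00001111 | 1Δ
t=6: Δ0=00001111 Δ1=01001111 Δ2=01001101 Δ3=11000001 Δ4=01000001 | 4Δ
t=7: Δ0=01000001 Δ1=00000001 | 1Δ
t=8: Δ0=00000001 Δ1=01000001 Δ2=01000011 Δ3=11000111 Δ4=11001111 Δ5=01001111 | 5Δ
t=9: Δ0=01001111 Δ1=00001111 | 1Δ
t=10: Δ0=00001111 Δ1=01001111 Δ2=01001101 Δ3=11000001 Δ4=01000001 | 4Δ
t=11: Δ0=01000001 Δ1=00000001 | 1Δ
t=12: Δ0=00000001 Δ1=01000001 Δ2=01000011 Δ3=11000111 Δ4=11001111 Δ5=01001111 | 5Δ
t=13: Δ0=01001111 Δ1=00001111 | 1Δ
t=14: Δ0=00001111 Δ1=01001111 Δ2=01001101 Δ3=11000001 Δ4=01000001 | 4Δ
t=15: Δ0=01000001 Δ1=00000001 | 1Δ
t=16: Δ0=00000001 Δ1=01000001 Δ2=01000011 Δ3=11000111 Δ4=11001111 Δ5=01001111 | 5Δ
t=17: Δ0=01001111 Δ1=00001111 | 1Δ
t=18: Δ0=00001111 Δ1=01001111 Δ2=01001101 Δ3=11000001 Δ4=01000001 | 4Δ
t=19: Δ0=01000001 Δ1=00000001 | 1Δ

yes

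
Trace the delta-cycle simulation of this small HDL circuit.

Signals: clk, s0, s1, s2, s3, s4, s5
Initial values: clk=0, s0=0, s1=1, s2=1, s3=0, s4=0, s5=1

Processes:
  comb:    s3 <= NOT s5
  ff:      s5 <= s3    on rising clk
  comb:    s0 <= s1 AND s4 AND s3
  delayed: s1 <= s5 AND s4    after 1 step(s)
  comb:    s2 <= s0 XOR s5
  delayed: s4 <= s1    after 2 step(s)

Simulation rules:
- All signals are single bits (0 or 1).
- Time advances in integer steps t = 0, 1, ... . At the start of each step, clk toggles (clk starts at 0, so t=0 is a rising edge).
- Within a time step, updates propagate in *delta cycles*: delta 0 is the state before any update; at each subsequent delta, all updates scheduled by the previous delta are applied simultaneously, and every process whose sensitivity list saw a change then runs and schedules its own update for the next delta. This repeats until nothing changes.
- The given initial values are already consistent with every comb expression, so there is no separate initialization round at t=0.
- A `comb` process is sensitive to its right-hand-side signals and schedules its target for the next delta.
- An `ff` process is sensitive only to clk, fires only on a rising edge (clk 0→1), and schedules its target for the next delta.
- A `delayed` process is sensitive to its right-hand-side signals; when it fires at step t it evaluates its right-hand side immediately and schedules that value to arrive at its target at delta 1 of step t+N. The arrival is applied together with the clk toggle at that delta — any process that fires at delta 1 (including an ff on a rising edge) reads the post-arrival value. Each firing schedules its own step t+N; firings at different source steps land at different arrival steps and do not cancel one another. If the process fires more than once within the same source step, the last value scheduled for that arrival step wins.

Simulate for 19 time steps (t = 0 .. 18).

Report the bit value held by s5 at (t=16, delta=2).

t=0 Δ0: s2=1 s5=1 clk=0 s1=1 s0=0 s3=0 s4=0
  Δ1: clk:0→1
  Δ2: s5:1→0
  Δ3: s2:1→0, s3:0→1
  (3Δ to stable)
t=1 Δ0: s2=0 s5=0 clk=1 s1=1 s0=0 s3=1 s4=0
  Δ1: clk:1→0, s1:1→0
  (1Δ to stable)
t=2 Δ0: s2=0 s5=0 clk=0 s1=0 s0=0 s3=1 s4=0
  Δ1: clk:0→1
  Δ2: s5:0→1
  Δ3: s2:0→1, s3:1→0
  (3Δ to stable)
t=3 Δ0: s2=1 s5=1 clk=1 s1=0 s0=0 s3=0 s4=0
  Δ1: clk:1→0
  (1Δ to stable)
t=4 Δ0: s2=1 s5=1 clk=0 s1=0 s0=0 s3=0 s4=0
  Δ1: clk:0→1
  Δ2: s5:1→0
  Δ3: s2:1→0, s3:0→1
  (3Δ to stable)
t=5 Δ0: s2=0 s5=0 clk=1 s1=0 s0=0 s3=1 s4=0
  Δ1: clk:1→0
  (1Δ to stable)
t=6 Δ0: s2=0 s5=0 clk=0 s1=0 s0=0 s3=1 s4=0
  Δ1: clk:0→1
  Δ2: s5:0→1
  Δ3: s2:0→1, s3:1→0
  (3Δ to stable)
t=7 Δ0: s2=1 s5=1 clk=1 s1=0 s0=0 s3=0 s4=0
  Δ1: clk:1→0
  (1Δ to stable)
t=8 Δ0: s2=1 s5=1 clk=0 s1=0 s0=0 s3=0 s4=0
  Δ1: clk:0→1
  Δ2: s5:1→0
  Δ3: s2:1→0, s3:0→1
  (3Δ to stable)
t=9 Δ0: s2=0 s5=0 clk=1 s1=0 s0=0 s3=1 s4=0
  Δ1: clk:1→0
  (1Δ to stable)
t=10 Δ0: s2=0 s5=0 clk=0 s1=0 s0=0 s3=1 s4=0
  Δ1: clk:0→1
  Δ2: s5:0→1
  Δ3: s2:0→1, s3:1→0
  (3Δ to stable)
t=11 Δ0: s2=1 s5=1 clk=1 s1=0 s0=0 s3=0 s4=0
  Δ1: clk:1→0
  (1Δ to stable)
t=12 Δ0: s2=1 s5=1 clk=0 s1=0 s0=0 s3=0 s4=0
  Δ1: clk:0→1
  Δ2: s5:1→0
  Δ3: s2:1→0, s3:0→1
  (3Δ to stable)
t=13 Δ0: s2=0 s5=0 clk=1 s1=0 s0=0 s3=1 s4=0
  Δ1: clk:1→0
  (1Δ to stable)
t=14 Δ0: s2=0 s5=0 clk=0 s1=0 s0=0 s3=1 s4=0
  Δ1: clk:0→1
  Δ2: s5:0→1
  Δ3: s2:0→1, s3:1→0
  (3Δ to stable)
t=15 Δ0: s2=1 s5=1 clk=1 s1=0 s0=0 s3=0 s4=0
  Δ1: clk:1→0
  (1Δ to stable)
t=16 Δ0: s2=1 s5=1 clk=0 s1=0 s0=0 s3=0 s4=0
  Δ1: clk:0→1
  Δ2: s5:1→0
  Δ3: s2:1→0, s3:0→1
  (3Δ to stable)
t=17 Δ0: s2=0 s5=0 clk=1 s1=0 s0=0 s3=1 s4=0
  Δ1: clk:1→0
  (1Δ to stable)
t=18 Δ0: s2=0 s5=0 clk=0 s1=0 s0=0 s3=1 s4=0
  Δ1: clk:0→1
  Δ2: s5:0→1
  Δ3: s2:0→1, s3:1→0
  (3Δ to stable)

0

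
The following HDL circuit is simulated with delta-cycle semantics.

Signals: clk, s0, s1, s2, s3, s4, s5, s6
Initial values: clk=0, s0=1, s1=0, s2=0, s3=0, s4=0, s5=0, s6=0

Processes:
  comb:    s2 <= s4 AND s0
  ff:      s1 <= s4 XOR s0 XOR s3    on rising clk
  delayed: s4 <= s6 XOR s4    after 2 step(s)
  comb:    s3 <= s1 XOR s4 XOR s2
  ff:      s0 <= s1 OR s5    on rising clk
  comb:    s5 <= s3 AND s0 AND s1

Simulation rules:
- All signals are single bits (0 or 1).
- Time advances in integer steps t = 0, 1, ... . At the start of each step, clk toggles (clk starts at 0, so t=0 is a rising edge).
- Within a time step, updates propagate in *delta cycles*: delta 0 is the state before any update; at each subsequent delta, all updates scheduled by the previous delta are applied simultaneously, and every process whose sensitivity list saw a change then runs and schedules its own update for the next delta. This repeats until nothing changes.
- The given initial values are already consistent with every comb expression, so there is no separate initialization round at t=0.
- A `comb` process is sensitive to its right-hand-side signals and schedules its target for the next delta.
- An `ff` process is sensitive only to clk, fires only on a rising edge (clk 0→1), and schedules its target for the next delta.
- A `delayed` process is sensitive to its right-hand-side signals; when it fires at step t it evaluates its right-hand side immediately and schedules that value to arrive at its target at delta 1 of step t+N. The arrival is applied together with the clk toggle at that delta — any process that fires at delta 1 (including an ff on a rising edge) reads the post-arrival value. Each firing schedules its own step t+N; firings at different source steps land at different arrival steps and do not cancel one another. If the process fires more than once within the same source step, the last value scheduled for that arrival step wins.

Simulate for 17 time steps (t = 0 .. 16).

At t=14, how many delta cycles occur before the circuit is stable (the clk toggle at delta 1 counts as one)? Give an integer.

3

t=0 Δ0: s6=0 s3=0 s1=0 s4=0 s5=0 clk=0 s2=0 s0=1
  Δ1: clk:0→1
  Δ2: s1:0→1, s0:1→0
  Δ3: s3:0→1
  (3Δ to stable)
t=1 Δ0: s6=0 s3=1 s1=1 s4=0 s5=0 clk=1 s2=0 s0=0
  Δ1: clk:1→0
  (1Δ to stable)
t=2 Δ0: s6=0 s3=1 s1=1 s4=0 s5=0 clk=0 s2=0 s0=0
  Δ1: clk:0→1
  Δ2: s0:0→1
  Δ3: s5:0→1
  (3Δ to stable)
t=3 Δ0: s6=0 s3=1 s1=1 s4=0 s5=1 clk=1 s2=0 s0=1
  Δ1: clk:1→0
  (1Δ to stable)
t=4 Δ0: s6=0 s3=1 s1=1 s4=0 s5=1 clk=0 s2=0 s0=1
  Δ1: clk:0→1
  Δ2: s1:1→0
  Δ3: s3:1→0, s5:1→0
  (3Δ to stable)
t=5 Δ0: s6=0 s3=0 s1=0 s4=0 s5=0 clk=1 s2=0 s0=1
  Δ1: clk:1→0
  (1Δ to stable)
t=6 Δ0: s6=0 s3=0 s1=0 s4=0 s5=0 clk=0 s2=0 s0=1
  Δ1: clk:0→1
  Δ2: s1:0→1, s0:1→0
  Δ3: s3:0→1
  (3Δ to stable)
t=7 Δ0: s6=0 s3=1 s1=1 s4=0 s5=0 clk=1 s2=0 s0=0
  Δ1: clk:1→0
  (1Δ to stable)
t=8 Δ0: s6=0 s3=1 s1=1 s4=0 s5=0 clk=0 s2=0 s0=0
  Δ1: clk:0→1
  Δ2: s0:0→1
  Δ3: s5:0→1
  (3Δ to stable)
t=9 Δ0: s6=0 s3=1 s1=1 s4=0 s5=1 clk=1 s2=0 s0=1
  Δ1: clk:1→0
  (1Δ to stable)
t=10 Δ0: s6=0 s3=1 s1=1 s4=0 s5=1 clk=0 s2=0 s0=1
  Δ1: clk:0→1
  Δ2: s1:1→0
  Δ3: s3:1→0, s5:1→0
  (3Δ to stable)
t=11 Δ0: s6=0 s3=0 s1=0 s4=0 s5=0 clk=1 s2=0 s0=1
  Δ1: clk:1→0
  (1Δ to stable)
t=12 Δ0: s6=0 s3=0 s1=0 s4=0 s5=0 clk=0 s2=0 s0=1
  Δ1: clk:0→1
  Δ2: s1:0→1, s0:1→0
  Δ3: s3:0→1
  (3Δ to stable)
t=13 Δ0: s6=0 s3=1 s1=1 s4=0 s5=0 clk=1 s2=0 s0=0
  Δ1: clk:1→0
  (1Δ to stable)
t=14 Δ0: s6=0 s3=1 s1=1 s4=0 s5=0 clk=0 s2=0 s0=0
  Δ1: clk:0→1
  Δ2: s0:0→1
  Δ3: s5:0→1
  (3Δ to stable)
t=15 Δ0: s6=0 s3=1 s1=1 s4=0 s5=1 clk=1 s2=0 s0=1
  Δ1: clk:1→0
  (1Δ to stable)
t=16 Δ0: s6=0 s3=1 s1=1 s4=0 s5=1 clk=0 s2=0 s0=1
  Δ1: clk:0→1
  Δ2: s1:1→0
  Δ3: s3:1→0, s5:1→0
  (3Δ to stable)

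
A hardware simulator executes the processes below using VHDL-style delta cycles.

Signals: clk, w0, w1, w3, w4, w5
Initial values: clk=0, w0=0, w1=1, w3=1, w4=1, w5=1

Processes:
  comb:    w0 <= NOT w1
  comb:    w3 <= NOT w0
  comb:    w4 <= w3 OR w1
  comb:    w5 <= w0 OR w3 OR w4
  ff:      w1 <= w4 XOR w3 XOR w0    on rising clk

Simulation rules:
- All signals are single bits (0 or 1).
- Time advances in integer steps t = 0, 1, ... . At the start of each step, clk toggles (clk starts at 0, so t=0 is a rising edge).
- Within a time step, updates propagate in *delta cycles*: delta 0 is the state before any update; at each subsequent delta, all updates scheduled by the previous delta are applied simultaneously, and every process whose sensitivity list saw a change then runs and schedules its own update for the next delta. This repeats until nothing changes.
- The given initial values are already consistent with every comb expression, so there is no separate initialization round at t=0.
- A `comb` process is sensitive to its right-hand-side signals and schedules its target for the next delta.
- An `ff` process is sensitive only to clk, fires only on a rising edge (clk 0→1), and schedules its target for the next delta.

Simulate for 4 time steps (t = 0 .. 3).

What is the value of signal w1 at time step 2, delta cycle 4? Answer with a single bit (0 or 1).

t0.Δ0 w4=1 w5=1 clk=0 w3=1 w0=0 w1=1
t0.Δ1 w4=1 w5=1 clk=1 w3=1 w0=0 w1=1
t0.Δ2 w4=1 w5=1 clk=1 w3=1 w0=0 w1=0
t0.Δ3 w4=1 w5=1 clk=1 w3=1 w0=1 w1=0
t0.Δ4 w4=1 w5=1 clk=1 w3=0 w0=1 w1=0
t0.Δ5 w4=0 w5=1 clk=1 w3=0 w0=1 w1=0
t1.Δ0 w4=0 w5=1 clk=1 w3=0 w0=1 w1=0
t1.Δ1 w4=0 w5=1 clk=0 w3=0 w0=1 w1=0
t2.Δ0 w4=0 w5=1 clk=0 w3=0 w0=1 w1=0
t2.Δ1 w4=0 w5=1 clk=1 w3=0 w0=1 w1=0
t2.Δ2 w4=0 w5=1 clk=1 w3=0 w0=1 w1=1
t2.Δ3 w4=1 w5=1 clk=1 w3=0 w0=0 w1=1
t2.Δ4 w4=1 w5=1 clk=1 w3=1 w0=0 w1=1
t3.Δ0 w4=1 w5=1 clk=1 w3=1 w0=0 w1=1
t3.Δ1 w4=1 w5=1 clk=0 w3=1 w0=0 w1=1

1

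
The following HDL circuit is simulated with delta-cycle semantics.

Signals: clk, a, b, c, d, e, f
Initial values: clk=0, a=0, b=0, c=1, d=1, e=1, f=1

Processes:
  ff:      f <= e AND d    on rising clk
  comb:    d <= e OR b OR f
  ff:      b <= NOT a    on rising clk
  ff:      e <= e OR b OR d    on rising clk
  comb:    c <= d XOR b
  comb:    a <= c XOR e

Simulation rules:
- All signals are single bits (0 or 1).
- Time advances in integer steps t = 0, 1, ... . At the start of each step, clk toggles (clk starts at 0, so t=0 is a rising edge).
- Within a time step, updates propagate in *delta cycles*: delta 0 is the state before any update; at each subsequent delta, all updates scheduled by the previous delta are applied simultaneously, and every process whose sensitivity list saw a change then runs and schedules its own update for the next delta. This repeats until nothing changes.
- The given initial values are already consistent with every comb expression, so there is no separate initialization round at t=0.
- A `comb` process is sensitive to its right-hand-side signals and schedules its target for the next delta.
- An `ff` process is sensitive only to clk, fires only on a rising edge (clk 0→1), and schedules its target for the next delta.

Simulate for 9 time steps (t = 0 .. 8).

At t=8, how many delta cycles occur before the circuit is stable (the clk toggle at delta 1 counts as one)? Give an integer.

4

t=0 Δ0: clk=0 b=0 c=1 f=1 d=1 e=1 a=0
  Δ1: clk:0→1
  Δ2: b:0→1
  Δ3: c:1→0
  Δ4: a:0→1
  (4Δ to stable)
t=1 Δ0: clk=1 b=1 c=0 f=1 d=1 e=1 a=1
  Δ1: clk:1→0
  (1Δ to stable)
t=2 Δ0: clk=0 b=1 c=0 f=1 d=1 e=1 a=1
  Δ1: clk:0→1
  Δ2: b:1→0
  Δ3: c:0→1
  Δ4: a:1→0
  (4Δ to stable)
t=3 Δ0: clk=1 b=0 c=1 f=1 d=1 e=1 a=0
  Δ1: clk:1→0
  (1Δ to stable)
t=4 Δ0: clk=0 b=0 c=1 f=1 d=1 e=1 a=0
  Δ1: clk:0→1
  Δ2: b:0→1
  Δ3: c:1→0
  Δ4: a:0→1
  (4Δ to stable)
t=5 Δ0: clk=1 b=1 c=0 f=1 d=1 e=1 a=1
  Δ1: clk:1→0
  (1Δ to stable)
t=6 Δ0: clk=0 b=1 c=0 f=1 d=1 e=1 a=1
  Δ1: clk:0→1
  Δ2: b:1→0
  Δ3: c:0→1
  Δ4: a:1→0
  (4Δ to stable)
t=7 Δ0: clk=1 b=0 c=1 f=1 d=1 e=1 a=0
  Δ1: clk:1→0
  (1Δ to stable)
t=8 Δ0: clk=0 b=0 c=1 f=1 d=1 e=1 a=0
  Δ1: clk:0→1
  Δ2: b:0→1
  Δ3: c:1→0
  Δ4: a:0→1
  (4Δ to stable)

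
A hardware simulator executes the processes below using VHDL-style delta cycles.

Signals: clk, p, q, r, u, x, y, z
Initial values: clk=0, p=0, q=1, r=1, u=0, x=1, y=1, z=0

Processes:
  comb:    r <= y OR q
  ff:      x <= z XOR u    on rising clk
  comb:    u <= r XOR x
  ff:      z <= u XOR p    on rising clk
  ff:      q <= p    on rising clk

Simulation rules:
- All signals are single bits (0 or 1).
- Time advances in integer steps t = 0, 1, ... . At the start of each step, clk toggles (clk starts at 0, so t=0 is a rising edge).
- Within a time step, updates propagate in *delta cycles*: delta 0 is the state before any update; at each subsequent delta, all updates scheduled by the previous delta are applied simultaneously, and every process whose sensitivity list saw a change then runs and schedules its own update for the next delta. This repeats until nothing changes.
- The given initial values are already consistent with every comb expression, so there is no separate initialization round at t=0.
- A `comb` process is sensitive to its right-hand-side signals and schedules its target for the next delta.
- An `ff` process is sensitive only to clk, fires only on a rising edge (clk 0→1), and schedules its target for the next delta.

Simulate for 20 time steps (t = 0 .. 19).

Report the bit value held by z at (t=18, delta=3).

[bits: x,q,clk,r,p,z,u,y]
t=0: Δ0=11010001 Δ1=11110001 Δ2=00110001 Δ3=00110011 | 3Δ
t=1: Δ0=00110011 Δ1=00010011 | 1Δ
t=2: Δ0=00010011 Δ1=00110011 Δ2=10110111 Δ3=10110101 | 3Δ
t=3: Δ0=10110101 Δ1=10010101 | 1Δ
t=4: Δ0=10010101 Δ1=10110101 Δ2=10110001 | 2Δ
t=5: Δ0=10110001 Δ1=10010001 | 1Δ
t=6: Δ0=10010001 Δ1=10110001 Δ2=00110001 Δ3=00110011 | 3Δ
t=7: Δ0=00110011 Δ1=00010011 | 1Δ
t=8: Δ0=00010011 Δ1=00110011 Δ2=10110111 Δ3=10110101 | 3Δ
t=9: Δ0=10110101 Δ1=10010101 | 1Δ
t=10: Δ0=10010101 Δ1=10110101 Δ2=10110001 | 2Δ
t=11: Δ0=10110001 Δ1=10010001 | 1Δ
t=12: Δ0=10010001 Δ1=10110001 Δ2=00110001 Δ3=00110011 | 3Δ
t=13: Δ0=00110011 Δ1=00010011 | 1Δ
t=14: Δ0=00010011 Δ1=00110011 Δ2=10110111 Δ3=10110101 | 3Δ
t=15: Δ0=10110101 Δ1=10010101 | 1Δ
t=16: Δ0=10010101 Δ1=10110101 Δ2=10110001 | 2Δ
t=17: Δ0=10110001 Δ1=10010001 | 1Δ
t=18: Δ0=10010001 Δ1=10110001 Δ2=00110001 Δ3=00110011 | 3Δ
t=19: Δ0=00110011 Δ1=00010011 | 1Δ

0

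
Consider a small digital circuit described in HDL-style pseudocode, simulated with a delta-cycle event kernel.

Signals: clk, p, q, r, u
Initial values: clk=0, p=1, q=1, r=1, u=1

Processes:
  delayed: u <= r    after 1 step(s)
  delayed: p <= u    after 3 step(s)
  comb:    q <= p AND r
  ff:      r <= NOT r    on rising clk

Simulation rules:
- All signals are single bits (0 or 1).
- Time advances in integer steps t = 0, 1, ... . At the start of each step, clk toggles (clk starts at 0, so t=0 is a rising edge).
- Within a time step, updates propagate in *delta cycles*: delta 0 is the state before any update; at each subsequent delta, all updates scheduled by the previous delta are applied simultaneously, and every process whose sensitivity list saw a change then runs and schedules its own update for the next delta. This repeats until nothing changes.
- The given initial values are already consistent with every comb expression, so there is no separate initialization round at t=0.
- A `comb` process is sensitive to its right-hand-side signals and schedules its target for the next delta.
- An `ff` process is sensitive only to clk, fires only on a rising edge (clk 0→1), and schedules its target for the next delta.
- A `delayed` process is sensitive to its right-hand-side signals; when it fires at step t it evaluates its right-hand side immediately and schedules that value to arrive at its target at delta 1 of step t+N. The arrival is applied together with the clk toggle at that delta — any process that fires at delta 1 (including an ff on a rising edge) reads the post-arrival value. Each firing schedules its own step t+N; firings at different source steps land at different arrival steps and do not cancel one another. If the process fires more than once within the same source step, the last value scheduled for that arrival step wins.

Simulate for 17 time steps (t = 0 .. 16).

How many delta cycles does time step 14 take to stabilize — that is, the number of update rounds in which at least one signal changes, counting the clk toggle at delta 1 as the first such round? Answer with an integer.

3

t0.Δ0 r=1 u=1 p=1 q=1 clk=0
t0.Δ1 r=1 u=1 p=1 q=1 clk=1
t0.Δ2 r=0 u=1 p=1 q=1 clk=1
t0.Δ3 r=0 u=1 p=1 q=0 clk=1
t1.Δ0 r=0 u=1 p=1 q=0 clk=1
t1.Δ1 r=0 u=0 p=1 q=0 clk=0
t2.Δ0 r=0 u=0 p=1 q=0 clk=0
t2.Δ1 r=0 u=0 p=1 q=0 clk=1
t2.Δ2 r=1 u=0 p=1 q=0 clk=1
t2.Δ3 r=1 u=0 p=1 q=1 clk=1
t3.Δ0 r=1 u=0 p=1 q=1 clk=1
t3.Δ1 r=1 u=1 p=1 q=1 clk=0
t4.Δ0 r=1 u=1 p=1 q=1 clk=0
t4.Δ1 r=1 u=1 p=0 q=1 clk=1
t4.Δ2 r=0 u=1 p=0 q=0 clk=1
t5.Δ0 r=0 u=1 p=0 q=0 clk=1
t5.Δ1 r=0 u=0 p=0 q=0 clk=0
t6.Δ0 r=0 u=0 p=0 q=0 clk=0
t6.Δ1 r=0 u=0 p=1 q=0 clk=1
t6.Δ2 r=1 u=0 p=1 q=0 clk=1
t6.Δ3 r=1 u=0 p=1 q=1 clk=1
t7.Δ0 r=1 u=0 p=1 q=1 clk=1
t7.Δ1 r=1 u=1 p=1 q=1 clk=0
t8.Δ0 r=1 u=1 p=1 q=1 clk=0
t8.Δ1 r=1 u=1 p=0 q=1 clk=1
t8.Δ2 r=0 u=1 p=0 q=0 clk=1
t9.Δ0 r=0 u=1 p=0 q=0 clk=1
t9.Δ1 r=0 u=0 p=0 q=0 clk=0
t10.Δ0 r=0 u=0 p=0 q=0 clk=0
t10.Δ1 r=0 u=0 p=1 q=0 clk=1
t10.Δ2 r=1 u=0 p=1 q=0 clk=1
t10.Δ3 r=1 u=0 p=1 q=1 clk=1
t11.Δ0 r=1 u=0 p=1 q=1 clk=1
t11.Δ1 r=1 u=1 p=1 q=1 clk=0
t12.Δ0 r=1 u=1 p=1 q=1 clk=0
t12.Δ1 r=1 u=1 p=0 q=1 clk=1
t12.Δ2 r=0 u=1 p=0 q=0 clk=1
t13.Δ0 r=0 u=1 p=0 q=0 clk=1
t13.Δ1 r=0 u=0 p=0 q=0 clk=0
t14.Δ0 r=0 u=0 p=0 q=0 clk=0
t14.Δ1 r=0 u=0 p=1 q=0 clk=1
t14.Δ2 r=1 u=0 p=1 q=0 clk=1
t14.Δ3 r=1 u=0 p=1 q=1 clk=1
t15.Δ0 r=1 u=0 p=1 q=1 clk=1
t15.Δ1 r=1 u=1 p=1 q=1 clk=0
t16.Δ0 r=1 u=1 p=1 q=1 clk=0
t16.Δ1 r=1 u=1 p=0 q=1 clk=1
t16.Δ2 r=0 u=1 p=0 q=0 clk=1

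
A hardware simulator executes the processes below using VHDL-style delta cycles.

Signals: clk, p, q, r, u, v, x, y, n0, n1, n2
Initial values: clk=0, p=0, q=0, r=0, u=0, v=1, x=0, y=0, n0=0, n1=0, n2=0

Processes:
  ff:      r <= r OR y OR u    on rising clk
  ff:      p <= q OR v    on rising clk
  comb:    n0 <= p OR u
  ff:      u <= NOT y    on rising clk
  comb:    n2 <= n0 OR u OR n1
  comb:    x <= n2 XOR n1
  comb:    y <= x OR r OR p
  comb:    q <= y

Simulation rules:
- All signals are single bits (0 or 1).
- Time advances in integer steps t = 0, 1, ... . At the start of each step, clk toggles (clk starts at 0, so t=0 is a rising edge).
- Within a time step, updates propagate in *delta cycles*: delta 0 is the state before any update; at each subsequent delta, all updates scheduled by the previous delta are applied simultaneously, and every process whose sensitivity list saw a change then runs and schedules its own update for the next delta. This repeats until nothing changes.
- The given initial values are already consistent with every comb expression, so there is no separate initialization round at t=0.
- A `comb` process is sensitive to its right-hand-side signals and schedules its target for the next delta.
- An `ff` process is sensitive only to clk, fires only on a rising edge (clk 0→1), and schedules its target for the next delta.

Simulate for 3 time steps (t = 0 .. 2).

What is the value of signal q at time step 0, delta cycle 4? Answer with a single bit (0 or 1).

t0.Δ0 n1=0 x=0 n2=0 u=0 r=0 p=0 clk=0 y=0 v=1 n0=0 q=0
t0.Δ1 n1=0 x=0 n2=0 u=0 r=0 p=0 clk=1 y=0 v=1 n0=0 q=0
t0.Δ2 n1=0 x=0 n2=0 u=1 r=0 p=1 clk=1 y=0 v=1 n0=0 q=0
t0.Δ3 n1=0 x=0 n2=1 u=1 r=0 p=1 clk=1 y=1 v=1 n0=1 q=0
t0.Δ4 n1=0 x=1 n2=1 u=1 r=0 p=1 clk=1 y=1 v=1 n0=1 q=1
t1.Δ0 n1=0 x=1 n2=1 u=1 r=0 p=1 clk=1 y=1 v=1 n0=1 q=1
t1.Δ1 n1=0 x=1 n2=1 u=1 r=0 p=1 clk=0 y=1 v=1 n0=1 q=1
t2.Δ0 n1=0 x=1 n2=1 u=1 r=0 p=1 clk=0 y=1 v=1 n0=1 q=1
t2.Δ1 n1=0 x=1 n2=1 u=1 r=0 p=1 clk=1 y=1 v=1 n0=1 q=1
t2.Δ2 n1=0 x=1 n2=1 u=0 r=1 p=1 clk=1 y=1 v=1 n0=1 q=1

1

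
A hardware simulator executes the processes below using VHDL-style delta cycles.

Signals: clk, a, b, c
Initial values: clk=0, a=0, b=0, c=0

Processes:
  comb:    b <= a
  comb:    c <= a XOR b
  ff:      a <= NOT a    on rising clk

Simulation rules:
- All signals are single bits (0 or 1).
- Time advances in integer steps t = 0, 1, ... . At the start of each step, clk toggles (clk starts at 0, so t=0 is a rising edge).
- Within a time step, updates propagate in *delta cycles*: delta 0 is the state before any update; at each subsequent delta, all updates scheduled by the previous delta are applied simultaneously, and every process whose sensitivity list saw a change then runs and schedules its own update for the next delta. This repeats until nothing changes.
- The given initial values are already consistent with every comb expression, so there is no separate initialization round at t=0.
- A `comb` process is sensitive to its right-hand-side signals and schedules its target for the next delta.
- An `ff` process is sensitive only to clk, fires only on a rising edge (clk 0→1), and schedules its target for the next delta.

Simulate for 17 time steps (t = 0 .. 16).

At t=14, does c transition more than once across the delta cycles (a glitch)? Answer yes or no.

t0.Δ0 clk=0 c=0 b=0 a=0
t0.Δ1 clk=1 c=0 b=0 a=0
t0.Δ2 clk=1 c=0 b=0 a=1
t0.Δ3 clk=1 c=1 b=1 a=1
t0.Δ4 clk=1 c=0 b=1 a=1
t1.Δ0 clk=1 c=0 b=1 a=1
t1.Δ1 clk=0 c=0 b=1 a=1
t2.Δ0 clk=0 c=0 b=1 a=1
t2.Δ1 clk=1 c=0 b=1 a=1
t2.Δ2 clk=1 c=0 b=1 a=0
t2.Δ3 clk=1 c=1 b=0 a=0
t2.Δ4 clk=1 c=0 b=0 a=0
t3.Δ0 clk=1 c=0 b=0 a=0
t3.Δ1 clk=0 c=0 b=0 a=0
t4.Δ0 clk=0 c=0 b=0 a=0
t4.Δ1 clk=1 c=0 b=0 a=0
t4.Δ2 clk=1 c=0 b=0 a=1
t4.Δ3 clk=1 c=1 b=1 a=1
t4.Δ4 clk=1 c=0 b=1 a=1
t5.Δ0 clk=1 c=0 b=1 a=1
t5.Δ1 clk=0 c=0 b=1 a=1
t6.Δ0 clk=0 c=0 b=1 a=1
t6.Δ1 clk=1 c=0 b=1 a=1
t6.Δ2 clk=1 c=0 b=1 a=0
t6.Δ3 clk=1 c=1 b=0 a=0
t6.Δ4 clk=1 c=0 b=0 a=0
t7.Δ0 clk=1 c=0 b=0 a=0
t7.Δ1 clk=0 c=0 b=0 a=0
t8.Δ0 clk=0 c=0 b=0 a=0
t8.Δ1 clk=1 c=0 b=0 a=0
t8.Δ2 clk=1 c=0 b=0 a=1
t8.Δ3 clk=1 c=1 b=1 a=1
t8.Δ4 clk=1 c=0 b=1 a=1
t9.Δ0 clk=1 c=0 b=1 a=1
t9.Δ1 clk=0 c=0 b=1 a=1
t10.Δ0 clk=0 c=0 b=1 a=1
t10.Δ1 clk=1 c=0 b=1 a=1
t10.Δ2 clk=1 c=0 b=1 a=0
t10.Δ3 clk=1 c=1 b=0 a=0
t10.Δ4 clk=1 c=0 b=0 a=0
t11.Δ0 clk=1 c=0 b=0 a=0
t11.Δ1 clk=0 c=0 b=0 a=0
t12.Δ0 clk=0 c=0 b=0 a=0
t12.Δ1 clk=1 c=0 b=0 a=0
t12.Δ2 clk=1 c=0 b=0 a=1
t12.Δ3 clk=1 c=1 b=1 a=1
t12.Δ4 clk=1 c=0 b=1 a=1
t13.Δ0 clk=1 c=0 b=1 a=1
t13.Δ1 clk=0 c=0 b=1 a=1
t14.Δ0 clk=0 c=0 b=1 a=1
t14.Δ1 clk=1 c=0 b=1 a=1
t14.Δ2 clk=1 c=0 b=1 a=0
t14.Δ3 clk=1 c=1 b=0 a=0
t14.Δ4 clk=1 c=0 b=0 a=0
t15.Δ0 clk=1 c=0 b=0 a=0
t15.Δ1 clk=0 c=0 b=0 a=0
t16.Δ0 clk=0 c=0 b=0 a=0
t16.Δ1 clk=1 c=0 b=0 a=0
t16.Δ2 clk=1 c=0 b=0 a=1
t16.Δ3 clk=1 c=1 b=1 a=1
t16.Δ4 clk=1 c=0 b=1 a=1

yes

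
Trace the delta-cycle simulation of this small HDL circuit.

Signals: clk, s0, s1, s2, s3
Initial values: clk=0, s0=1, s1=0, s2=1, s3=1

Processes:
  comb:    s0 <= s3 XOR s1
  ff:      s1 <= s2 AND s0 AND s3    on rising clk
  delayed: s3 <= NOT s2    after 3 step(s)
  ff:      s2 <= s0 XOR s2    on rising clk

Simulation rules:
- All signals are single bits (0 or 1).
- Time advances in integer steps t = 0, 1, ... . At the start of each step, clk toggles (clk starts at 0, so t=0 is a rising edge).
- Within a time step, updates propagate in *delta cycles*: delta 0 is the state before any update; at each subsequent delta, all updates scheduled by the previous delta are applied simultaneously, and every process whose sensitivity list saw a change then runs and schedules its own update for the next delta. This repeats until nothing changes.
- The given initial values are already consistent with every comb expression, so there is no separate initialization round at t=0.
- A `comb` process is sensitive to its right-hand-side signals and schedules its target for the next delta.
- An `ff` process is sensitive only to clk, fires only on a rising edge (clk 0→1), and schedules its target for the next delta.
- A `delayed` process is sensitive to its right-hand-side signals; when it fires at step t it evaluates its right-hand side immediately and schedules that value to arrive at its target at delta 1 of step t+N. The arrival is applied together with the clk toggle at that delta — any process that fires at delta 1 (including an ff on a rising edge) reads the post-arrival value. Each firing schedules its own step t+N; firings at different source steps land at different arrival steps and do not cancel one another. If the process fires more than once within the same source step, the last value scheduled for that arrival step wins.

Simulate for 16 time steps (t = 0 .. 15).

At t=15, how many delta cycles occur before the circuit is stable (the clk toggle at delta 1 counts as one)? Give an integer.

[bits: s3,clk,s0,s2,s1]
t=0: Δ0=10110 Δ1=11110 Δ2=11101 Δ3=11001 | 3Δ
t=1: Δ0=11001 Δ1=10001 | 1Δ
t=2: Δ0=10001 Δ1=11001 Δ2=11000 Δ3=11100 | 3Δ
t=3: Δ0=11100 Δ1=10100 | 1Δ
t=4: Δ0=10100 Δ1=11100 Δ2=11110 | 2Δ
t=5: Δ0=11110 Δ1=10110 | 1Δ
t=6: Δ0=10110 Δ1=11110 Δ2=11101 Δ3=11001 | 3Δ
t=7: Δ0=11001 Δ1=00001 Δ2=00101 | 2Δ
t=8: Δ0=00101 Δ1=01101 Δ2=01110 Δ3=01010 | 3Δ
t=9: Δ0=01010 Δ1=10010 Δ2=10110 | 2Δ
t=10: Δ0=10110 Δ1=11110 Δ2=11101 Δ3=11001 | 3Δ
t=11: Δ0=11001 Δ1=00001 Δ2=00101 | 2Δ
t=12: Δ0=00101 Δ1=01101 Δ2=01110 Δ3=01010 | 3Δ
t=13: Δ0=01010 Δ1=10010 Δ2=10110 | 2Δ
t=14: Δ0=10110 Δ1=11110 Δ2=11101 Δ3=11001 | 3Δ
t=15: Δ0=11001 Δ1=00001 Δ2=00101 | 2Δ

2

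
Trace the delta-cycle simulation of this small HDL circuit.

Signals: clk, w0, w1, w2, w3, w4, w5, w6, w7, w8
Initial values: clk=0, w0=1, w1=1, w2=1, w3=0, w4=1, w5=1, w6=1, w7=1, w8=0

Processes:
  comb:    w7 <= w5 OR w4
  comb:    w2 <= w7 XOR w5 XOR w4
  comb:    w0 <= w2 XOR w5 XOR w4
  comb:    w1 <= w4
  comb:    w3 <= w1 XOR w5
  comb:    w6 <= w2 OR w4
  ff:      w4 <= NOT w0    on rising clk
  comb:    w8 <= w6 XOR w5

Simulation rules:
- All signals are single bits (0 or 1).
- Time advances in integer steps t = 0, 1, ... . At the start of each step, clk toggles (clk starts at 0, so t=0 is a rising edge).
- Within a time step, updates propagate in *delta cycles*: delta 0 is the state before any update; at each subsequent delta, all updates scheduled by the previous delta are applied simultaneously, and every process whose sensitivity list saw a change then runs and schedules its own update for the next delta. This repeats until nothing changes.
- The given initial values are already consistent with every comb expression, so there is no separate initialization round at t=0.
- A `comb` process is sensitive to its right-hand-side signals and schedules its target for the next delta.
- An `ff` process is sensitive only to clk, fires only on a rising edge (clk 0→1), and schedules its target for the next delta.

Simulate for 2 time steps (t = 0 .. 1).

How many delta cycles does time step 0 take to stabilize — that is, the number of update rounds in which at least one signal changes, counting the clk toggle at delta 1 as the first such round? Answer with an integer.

t=0 Δ0: w7=1 w6=1 w5=1 w8=0 clk=0 w3=0 w2=1 w0=1 w4=1 w1=1
  Δ1: clk:0→1
  Δ2: w4:1→0
  Δ3: w2:1→0, w0:1→0, w1:1→0
  Δ4: w6:1→0, w3:0→1, w0:0→1
  Δ5: w8:0→1
  (5Δ to stable)
t=1 Δ0: w7=1 w6=0 w5=1 w8=1 clk=1 w3=1 w2=0 w0=1 w4=0 w1=0
  Δ1: clk:1→0
  (1Δ to stable)

5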